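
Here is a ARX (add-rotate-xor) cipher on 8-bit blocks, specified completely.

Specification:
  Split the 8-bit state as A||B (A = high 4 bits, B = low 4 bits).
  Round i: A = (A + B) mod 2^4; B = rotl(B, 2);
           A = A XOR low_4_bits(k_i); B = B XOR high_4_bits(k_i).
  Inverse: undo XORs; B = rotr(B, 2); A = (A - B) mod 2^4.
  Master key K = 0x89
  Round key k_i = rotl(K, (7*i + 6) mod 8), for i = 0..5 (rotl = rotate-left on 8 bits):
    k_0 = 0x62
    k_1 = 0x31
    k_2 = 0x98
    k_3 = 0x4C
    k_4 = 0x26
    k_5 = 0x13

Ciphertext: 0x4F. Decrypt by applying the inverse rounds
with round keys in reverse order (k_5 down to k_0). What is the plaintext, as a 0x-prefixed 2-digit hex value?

0xCE

s_0 = ciphertext = 0x4F
s_1 = InvRound(s_0, k_5) = 0xCB
s_2 = InvRound(s_1, k_4) = 0x46
s_3 = InvRound(s_2, k_3) = 0x08
s_4 = InvRound(s_3, k_2) = 0x44
s_5 = InvRound(s_4, k_1) = 0x8D
s_6 = InvRound(s_5, k_0) = 0xCE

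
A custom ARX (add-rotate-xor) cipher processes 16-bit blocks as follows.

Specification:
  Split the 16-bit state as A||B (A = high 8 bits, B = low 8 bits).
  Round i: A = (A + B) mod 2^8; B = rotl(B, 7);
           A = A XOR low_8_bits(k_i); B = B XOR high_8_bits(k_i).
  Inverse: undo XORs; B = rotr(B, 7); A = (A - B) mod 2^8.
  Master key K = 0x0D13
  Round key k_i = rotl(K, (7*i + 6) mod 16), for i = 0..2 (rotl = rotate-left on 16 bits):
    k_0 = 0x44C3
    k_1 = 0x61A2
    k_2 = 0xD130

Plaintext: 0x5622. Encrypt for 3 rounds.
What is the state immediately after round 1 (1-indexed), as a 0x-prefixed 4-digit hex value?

s_0 = plaintext = 0x5622
s_1 = Round(s_0, k_0) = 0xBB55
s_2 = Round(s_1, k_1) = 0xB2CB
s_3 = Round(s_2, k_2) = 0x4D34

0xBB55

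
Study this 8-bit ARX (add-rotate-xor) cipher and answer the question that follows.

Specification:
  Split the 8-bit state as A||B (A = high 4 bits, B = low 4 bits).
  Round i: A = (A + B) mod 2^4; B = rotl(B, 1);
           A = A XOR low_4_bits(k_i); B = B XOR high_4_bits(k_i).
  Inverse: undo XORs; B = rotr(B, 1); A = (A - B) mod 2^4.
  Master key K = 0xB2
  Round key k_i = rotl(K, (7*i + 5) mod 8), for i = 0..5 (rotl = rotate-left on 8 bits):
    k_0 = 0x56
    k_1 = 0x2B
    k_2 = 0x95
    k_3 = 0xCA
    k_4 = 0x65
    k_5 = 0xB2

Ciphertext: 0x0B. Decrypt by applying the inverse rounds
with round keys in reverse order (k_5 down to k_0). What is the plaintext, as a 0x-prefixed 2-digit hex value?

s_0 = ciphertext = 0x0B
s_1 = InvRound(s_0, k_5) = 0x20
s_2 = InvRound(s_1, k_4) = 0x43
s_3 = InvRound(s_2, k_3) = 0xFF
s_4 = InvRound(s_3, k_2) = 0x73
s_5 = InvRound(s_4, k_1) = 0x48
s_6 = InvRound(s_5, k_0) = 0x4E

0x4E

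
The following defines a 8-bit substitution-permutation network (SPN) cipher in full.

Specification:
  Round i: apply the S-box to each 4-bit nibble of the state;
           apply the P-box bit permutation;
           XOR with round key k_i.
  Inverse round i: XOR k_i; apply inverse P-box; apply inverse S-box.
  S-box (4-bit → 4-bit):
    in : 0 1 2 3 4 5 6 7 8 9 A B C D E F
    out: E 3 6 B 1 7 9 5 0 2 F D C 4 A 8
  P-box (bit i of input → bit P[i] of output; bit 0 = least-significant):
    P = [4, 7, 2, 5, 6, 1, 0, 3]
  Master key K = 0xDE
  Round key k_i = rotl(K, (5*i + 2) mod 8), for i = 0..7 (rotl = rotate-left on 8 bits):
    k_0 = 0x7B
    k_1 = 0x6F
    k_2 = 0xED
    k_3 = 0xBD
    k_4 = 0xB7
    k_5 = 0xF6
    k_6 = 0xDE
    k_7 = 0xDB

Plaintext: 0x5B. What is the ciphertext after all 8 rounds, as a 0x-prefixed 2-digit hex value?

0x55

s_0 = plaintext = 0x5B
s_1 = Round(s_0, k_0) = 0x0C
s_2 = Round(s_1, k_1) = 0x40
s_3 = Round(s_2, k_2) = 0x09
s_4 = Round(s_3, k_3) = 0x36
s_5 = Round(s_4, k_4) = 0xCD
s_6 = Round(s_5, k_5) = 0xFB
s_7 = Round(s_6, k_6) = 0xE2
s_8 = Round(s_7, k_7) = 0x55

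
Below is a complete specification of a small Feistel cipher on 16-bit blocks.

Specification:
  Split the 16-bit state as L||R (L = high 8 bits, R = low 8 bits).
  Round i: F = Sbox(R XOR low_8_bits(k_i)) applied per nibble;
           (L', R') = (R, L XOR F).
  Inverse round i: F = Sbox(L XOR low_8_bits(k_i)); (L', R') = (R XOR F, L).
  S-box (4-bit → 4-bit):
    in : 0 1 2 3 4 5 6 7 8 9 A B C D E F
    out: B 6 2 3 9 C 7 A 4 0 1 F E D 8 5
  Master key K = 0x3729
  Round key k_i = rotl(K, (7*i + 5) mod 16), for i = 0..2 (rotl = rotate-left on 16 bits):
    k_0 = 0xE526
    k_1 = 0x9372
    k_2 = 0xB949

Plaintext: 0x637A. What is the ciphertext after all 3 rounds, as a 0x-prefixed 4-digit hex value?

0xAF2A

s_0 = plaintext = 0x637A
s_1 = Round(s_0, k_0) = 0x7AAD
s_2 = Round(s_1, k_1) = 0xADAF
s_3 = Round(s_2, k_2) = 0xAF2A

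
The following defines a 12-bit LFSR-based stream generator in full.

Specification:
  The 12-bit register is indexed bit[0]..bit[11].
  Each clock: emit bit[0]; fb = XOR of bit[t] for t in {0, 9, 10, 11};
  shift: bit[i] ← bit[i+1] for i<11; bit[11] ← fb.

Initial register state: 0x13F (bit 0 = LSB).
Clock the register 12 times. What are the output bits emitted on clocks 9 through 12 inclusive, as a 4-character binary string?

reg_0 = 0x13F
clock 1: out=1, reg = 0x89F
clock 2: out=1, reg = 0x44F
clock 3: out=1, reg = 0x227
clock 4: out=1, reg = 0x113
clock 5: out=1, reg = 0x889
clock 6: out=1, reg = 0x444
clock 7: out=0, reg = 0xA22
clock 8: out=0, reg = 0x511
clock 9: out=1, reg = 0x288
clock 10: out=0, reg = 0x944
clock 11: out=0, reg = 0xCA2
clock 12: out=0, reg = 0x651

1000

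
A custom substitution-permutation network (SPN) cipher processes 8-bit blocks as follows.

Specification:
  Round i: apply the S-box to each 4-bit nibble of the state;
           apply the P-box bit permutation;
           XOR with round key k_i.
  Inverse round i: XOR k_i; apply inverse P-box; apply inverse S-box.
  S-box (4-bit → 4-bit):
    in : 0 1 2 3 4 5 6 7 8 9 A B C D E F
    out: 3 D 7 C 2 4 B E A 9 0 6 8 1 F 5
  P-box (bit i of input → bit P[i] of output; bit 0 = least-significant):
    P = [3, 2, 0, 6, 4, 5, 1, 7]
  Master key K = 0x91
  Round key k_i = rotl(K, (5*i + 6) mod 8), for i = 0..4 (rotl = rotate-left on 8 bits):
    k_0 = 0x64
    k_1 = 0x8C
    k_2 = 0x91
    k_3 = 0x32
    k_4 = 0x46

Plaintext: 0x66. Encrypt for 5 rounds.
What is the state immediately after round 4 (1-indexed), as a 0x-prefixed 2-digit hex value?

0x67

s_0 = plaintext = 0x66
s_1 = Round(s_0, k_0) = 0x98
s_2 = Round(s_1, k_1) = 0x58
s_3 = Round(s_2, k_2) = 0xD7
s_4 = Round(s_3, k_3) = 0x67
s_5 = Round(s_4, k_4) = 0xB3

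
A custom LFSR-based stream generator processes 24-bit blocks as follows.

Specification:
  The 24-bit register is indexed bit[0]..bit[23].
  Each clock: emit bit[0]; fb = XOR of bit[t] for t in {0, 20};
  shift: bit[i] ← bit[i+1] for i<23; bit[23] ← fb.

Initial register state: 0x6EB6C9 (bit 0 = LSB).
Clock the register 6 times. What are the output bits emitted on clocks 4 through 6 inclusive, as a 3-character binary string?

100

reg_0 = 0x6EB6C9
clock 1: out=1, reg = 0xB75B64
clock 2: out=0, reg = 0xDBADB2
clock 3: out=0, reg = 0xEDD6D9
clock 4: out=1, reg = 0xF6EB6C
clock 5: out=0, reg = 0xFB75B6
clock 6: out=0, reg = 0xFDBADB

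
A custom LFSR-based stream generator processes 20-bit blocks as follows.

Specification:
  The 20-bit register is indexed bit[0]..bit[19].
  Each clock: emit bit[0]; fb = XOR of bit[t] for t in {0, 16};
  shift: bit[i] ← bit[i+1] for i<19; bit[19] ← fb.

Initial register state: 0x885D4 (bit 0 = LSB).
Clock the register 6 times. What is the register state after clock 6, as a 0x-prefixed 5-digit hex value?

0x72217

reg_0 = 0x885D4
clock 1: out=0, reg = 0x442EA
clock 2: out=0, reg = 0x22175
clock 3: out=1, reg = 0x910BA
clock 4: out=0, reg = 0xC885D
clock 5: out=1, reg = 0xE442E
clock 6: out=0, reg = 0x72217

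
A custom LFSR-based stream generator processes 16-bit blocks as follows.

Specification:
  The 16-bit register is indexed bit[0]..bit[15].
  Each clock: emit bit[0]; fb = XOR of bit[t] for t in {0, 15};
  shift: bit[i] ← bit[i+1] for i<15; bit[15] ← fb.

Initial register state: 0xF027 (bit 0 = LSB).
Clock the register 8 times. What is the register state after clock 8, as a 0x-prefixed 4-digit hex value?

reg_0 = 0xF027
clock 1: out=1, reg = 0x7813
clock 2: out=1, reg = 0xBC09
clock 3: out=1, reg = 0x5E04
clock 4: out=0, reg = 0x2F02
clock 5: out=0, reg = 0x1781
clock 6: out=1, reg = 0x8BC0
clock 7: out=0, reg = 0xC5E0
clock 8: out=0, reg = 0xE2F0

0xE2F0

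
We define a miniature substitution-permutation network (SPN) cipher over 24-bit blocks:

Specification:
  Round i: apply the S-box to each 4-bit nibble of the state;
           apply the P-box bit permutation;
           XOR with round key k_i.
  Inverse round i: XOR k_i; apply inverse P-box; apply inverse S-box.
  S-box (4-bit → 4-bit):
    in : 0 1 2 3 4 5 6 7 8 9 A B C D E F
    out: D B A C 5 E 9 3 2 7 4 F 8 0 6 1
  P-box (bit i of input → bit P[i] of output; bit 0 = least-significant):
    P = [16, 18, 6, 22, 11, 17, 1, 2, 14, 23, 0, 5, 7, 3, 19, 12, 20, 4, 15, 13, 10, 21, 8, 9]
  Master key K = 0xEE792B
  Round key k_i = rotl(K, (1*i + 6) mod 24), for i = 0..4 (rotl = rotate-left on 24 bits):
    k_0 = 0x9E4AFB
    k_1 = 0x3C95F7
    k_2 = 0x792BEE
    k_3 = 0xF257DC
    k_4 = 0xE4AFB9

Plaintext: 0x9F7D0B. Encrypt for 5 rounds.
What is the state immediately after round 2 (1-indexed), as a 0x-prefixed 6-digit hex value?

s_0 = plaintext = 0x9F7D0B
s_1 = Round(s_0, k_0) = 0xEB4735
s_2 = Round(s_1, k_1) = 0xC07421
s_3 = Round(s_2, k_2) = 0x2EC963
s_4 = Round(s_3, k_3) = 0x128D89
s_5 = Round(s_4, k_4) = 0xC389E1

0xC07421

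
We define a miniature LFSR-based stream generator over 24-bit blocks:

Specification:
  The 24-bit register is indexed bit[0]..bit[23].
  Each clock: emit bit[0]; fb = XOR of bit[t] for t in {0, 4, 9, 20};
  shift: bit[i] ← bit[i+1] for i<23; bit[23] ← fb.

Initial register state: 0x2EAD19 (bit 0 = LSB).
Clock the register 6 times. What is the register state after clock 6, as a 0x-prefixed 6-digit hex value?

0x70BAB4

reg_0 = 0x2EAD19
clock 1: out=1, reg = 0x17568C
clock 2: out=0, reg = 0x0BAB46
clock 3: out=0, reg = 0x85D5A3
clock 4: out=1, reg = 0xC2EAD1
clock 5: out=1, reg = 0xE17568
clock 6: out=0, reg = 0x70BAB4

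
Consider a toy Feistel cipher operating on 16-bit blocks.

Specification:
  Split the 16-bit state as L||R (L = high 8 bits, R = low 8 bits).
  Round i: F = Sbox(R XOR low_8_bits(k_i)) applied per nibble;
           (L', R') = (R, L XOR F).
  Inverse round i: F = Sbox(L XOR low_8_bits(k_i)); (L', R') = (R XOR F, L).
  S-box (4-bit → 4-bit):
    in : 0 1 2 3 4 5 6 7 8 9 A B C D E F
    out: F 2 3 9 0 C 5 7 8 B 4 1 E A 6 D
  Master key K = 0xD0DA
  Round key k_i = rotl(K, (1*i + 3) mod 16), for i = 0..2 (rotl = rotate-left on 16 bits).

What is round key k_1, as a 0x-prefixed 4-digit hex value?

K = 0xD0DA
k_0 = rotl(K, (1*0+3) mod 16) = rotl(K, 3) = 0x86D6
k_1 = rotl(K, (1*1+3) mod 16) = rotl(K, 4) = 0x0DAD

0x0DAD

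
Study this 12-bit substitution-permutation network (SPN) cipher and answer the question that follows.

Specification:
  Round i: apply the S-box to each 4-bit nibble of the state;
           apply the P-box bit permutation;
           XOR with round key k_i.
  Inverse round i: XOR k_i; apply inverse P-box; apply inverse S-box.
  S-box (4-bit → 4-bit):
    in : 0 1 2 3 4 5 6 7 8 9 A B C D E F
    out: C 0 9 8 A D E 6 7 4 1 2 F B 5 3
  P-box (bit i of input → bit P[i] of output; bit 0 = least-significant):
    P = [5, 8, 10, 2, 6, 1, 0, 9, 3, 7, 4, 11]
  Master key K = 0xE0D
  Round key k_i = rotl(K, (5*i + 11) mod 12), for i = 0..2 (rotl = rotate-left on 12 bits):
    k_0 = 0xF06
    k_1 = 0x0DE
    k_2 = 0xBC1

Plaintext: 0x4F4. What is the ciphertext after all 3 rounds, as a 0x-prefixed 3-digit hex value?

s_0 = plaintext = 0x4F4
s_1 = Round(s_0, k_0) = 0x6C0
s_2 = Round(s_1, k_1) = 0xE09
s_3 = Round(s_2, k_2) = 0xDD8

0xDD8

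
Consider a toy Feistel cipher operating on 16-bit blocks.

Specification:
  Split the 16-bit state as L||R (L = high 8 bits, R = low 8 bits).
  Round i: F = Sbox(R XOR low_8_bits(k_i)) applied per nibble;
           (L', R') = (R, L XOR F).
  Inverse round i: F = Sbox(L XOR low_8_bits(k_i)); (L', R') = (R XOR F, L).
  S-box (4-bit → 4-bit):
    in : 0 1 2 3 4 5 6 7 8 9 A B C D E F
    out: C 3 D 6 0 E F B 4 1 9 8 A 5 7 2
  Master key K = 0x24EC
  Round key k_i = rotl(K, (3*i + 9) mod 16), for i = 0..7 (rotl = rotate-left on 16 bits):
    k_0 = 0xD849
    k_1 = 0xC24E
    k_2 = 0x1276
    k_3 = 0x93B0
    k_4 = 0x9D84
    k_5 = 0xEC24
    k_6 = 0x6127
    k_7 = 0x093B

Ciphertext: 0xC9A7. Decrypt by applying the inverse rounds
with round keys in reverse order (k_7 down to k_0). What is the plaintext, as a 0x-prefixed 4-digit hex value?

0xDBF0

s_0 = ciphertext = 0xC9A7
s_1 = InvRound(s_0, k_7) = 0x8AC9
s_2 = InvRound(s_1, k_6) = 0x5C8A
s_3 = InvRound(s_2, k_5) = 0x3E5C
s_4 = InvRound(s_3, k_4) = 0xD53E
s_5 = InvRound(s_4, k_3) = 0xC0D5
s_6 = InvRound(s_5, k_2) = 0x5AC0
s_7 = InvRound(s_6, k_1) = 0xF05A
s_8 = InvRound(s_7, k_0) = 0xDBF0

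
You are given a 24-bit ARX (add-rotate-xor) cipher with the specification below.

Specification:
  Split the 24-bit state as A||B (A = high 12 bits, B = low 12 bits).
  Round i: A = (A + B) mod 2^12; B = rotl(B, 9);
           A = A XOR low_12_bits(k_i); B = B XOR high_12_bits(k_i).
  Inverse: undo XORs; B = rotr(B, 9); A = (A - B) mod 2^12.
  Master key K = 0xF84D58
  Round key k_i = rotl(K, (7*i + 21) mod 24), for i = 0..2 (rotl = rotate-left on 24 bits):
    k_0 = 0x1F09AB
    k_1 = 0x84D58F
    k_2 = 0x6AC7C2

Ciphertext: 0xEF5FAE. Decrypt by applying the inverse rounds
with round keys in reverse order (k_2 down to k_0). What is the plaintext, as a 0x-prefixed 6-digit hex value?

0xE8E9C1

s_0 = ciphertext = 0xEF5FAE
s_1 = InvRound(s_0, k_2) = 0x123814
s_2 = InvRound(s_1, k_1) = 0x1E42C8
s_3 = InvRound(s_2, k_0) = 0xE8E9C1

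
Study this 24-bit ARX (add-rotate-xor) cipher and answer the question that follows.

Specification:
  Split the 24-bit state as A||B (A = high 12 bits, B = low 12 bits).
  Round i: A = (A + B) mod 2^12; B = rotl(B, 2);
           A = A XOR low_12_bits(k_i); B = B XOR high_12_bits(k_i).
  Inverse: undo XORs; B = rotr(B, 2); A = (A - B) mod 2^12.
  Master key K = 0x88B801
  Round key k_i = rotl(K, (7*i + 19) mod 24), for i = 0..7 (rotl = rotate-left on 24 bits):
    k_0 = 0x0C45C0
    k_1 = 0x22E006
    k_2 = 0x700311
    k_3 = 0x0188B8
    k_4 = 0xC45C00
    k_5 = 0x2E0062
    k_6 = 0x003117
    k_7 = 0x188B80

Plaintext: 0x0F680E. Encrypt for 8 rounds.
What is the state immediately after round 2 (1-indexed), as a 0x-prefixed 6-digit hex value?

s_0 = plaintext = 0x0F680E
s_1 = Round(s_0, k_0) = 0xCC40FE
s_2 = Round(s_1, k_1) = 0xDC41D6
s_3 = Round(s_2, k_2) = 0xC8B058
s_4 = Round(s_3, k_3) = 0x45B178
s_5 = Round(s_4, k_4) = 0x9D39A5
s_6 = Round(s_5, k_5) = 0x31A476
s_7 = Round(s_6, k_6) = 0x6871DA
s_8 = Round(s_7, k_7) = 0x3E16E0

0xDC41D6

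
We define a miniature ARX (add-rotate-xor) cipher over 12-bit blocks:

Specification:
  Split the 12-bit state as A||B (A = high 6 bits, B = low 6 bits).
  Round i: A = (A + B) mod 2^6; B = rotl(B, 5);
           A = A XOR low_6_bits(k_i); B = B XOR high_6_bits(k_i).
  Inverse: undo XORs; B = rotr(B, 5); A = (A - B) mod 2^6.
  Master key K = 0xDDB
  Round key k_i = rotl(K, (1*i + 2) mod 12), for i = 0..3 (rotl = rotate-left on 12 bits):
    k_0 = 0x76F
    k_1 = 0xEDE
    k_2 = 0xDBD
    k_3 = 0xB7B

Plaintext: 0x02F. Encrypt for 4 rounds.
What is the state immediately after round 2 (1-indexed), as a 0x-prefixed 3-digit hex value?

s_0 = plaintext = 0x02F
s_1 = Round(s_0, k_0) = 0x02A
s_2 = Round(s_1, k_1) = 0xD2E
s_3 = Round(s_2, k_2) = 0x7E1
s_4 = Round(s_3, k_3) = 0xEDD

0xD2E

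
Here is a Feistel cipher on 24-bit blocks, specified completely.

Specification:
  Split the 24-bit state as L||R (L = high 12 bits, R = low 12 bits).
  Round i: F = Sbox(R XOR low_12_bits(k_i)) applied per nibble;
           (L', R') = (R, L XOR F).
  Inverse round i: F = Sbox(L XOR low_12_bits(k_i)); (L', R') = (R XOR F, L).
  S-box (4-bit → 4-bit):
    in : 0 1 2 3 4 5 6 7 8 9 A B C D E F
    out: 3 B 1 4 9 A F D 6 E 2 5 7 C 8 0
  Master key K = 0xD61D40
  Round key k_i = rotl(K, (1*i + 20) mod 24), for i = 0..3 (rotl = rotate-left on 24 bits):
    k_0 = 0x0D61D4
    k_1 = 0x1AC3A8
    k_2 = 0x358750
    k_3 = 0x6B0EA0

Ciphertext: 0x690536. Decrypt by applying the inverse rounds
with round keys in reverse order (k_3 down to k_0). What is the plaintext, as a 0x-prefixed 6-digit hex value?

0x5D9464

s_0 = ciphertext = 0x690536
s_1 = InvRound(s_0, k_3) = 0x375690
s_2 = InvRound(s_1, k_2) = 0xF8A375
s_3 = InvRound(s_2, k_1) = 0x464F8A
s_4 = InvRound(s_3, k_0) = 0x5D9464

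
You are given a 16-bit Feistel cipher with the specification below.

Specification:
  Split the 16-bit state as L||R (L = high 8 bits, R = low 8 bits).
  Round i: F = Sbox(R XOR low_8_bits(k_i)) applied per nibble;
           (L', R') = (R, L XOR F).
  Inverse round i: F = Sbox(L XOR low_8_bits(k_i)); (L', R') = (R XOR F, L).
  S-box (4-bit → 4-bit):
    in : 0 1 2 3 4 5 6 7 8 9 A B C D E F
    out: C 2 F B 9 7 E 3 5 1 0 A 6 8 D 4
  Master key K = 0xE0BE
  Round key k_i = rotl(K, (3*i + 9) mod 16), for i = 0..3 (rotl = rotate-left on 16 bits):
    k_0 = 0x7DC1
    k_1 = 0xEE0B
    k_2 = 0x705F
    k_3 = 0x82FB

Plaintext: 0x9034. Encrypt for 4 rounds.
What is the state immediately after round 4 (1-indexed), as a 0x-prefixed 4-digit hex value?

0x0FFB

s_0 = plaintext = 0x9034
s_1 = Round(s_0, k_0) = 0x34D7
s_2 = Round(s_1, k_1) = 0xD7B2
s_3 = Round(s_2, k_2) = 0xB20F
s_4 = Round(s_3, k_3) = 0x0FFB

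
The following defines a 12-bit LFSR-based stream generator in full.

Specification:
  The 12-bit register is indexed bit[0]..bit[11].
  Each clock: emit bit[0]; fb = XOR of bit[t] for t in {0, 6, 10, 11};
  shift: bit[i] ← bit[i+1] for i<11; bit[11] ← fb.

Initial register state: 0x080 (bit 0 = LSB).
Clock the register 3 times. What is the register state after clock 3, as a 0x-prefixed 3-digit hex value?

reg_0 = 0x080
clock 1: out=0, reg = 0x040
clock 2: out=0, reg = 0x820
clock 3: out=0, reg = 0xC10

0xC10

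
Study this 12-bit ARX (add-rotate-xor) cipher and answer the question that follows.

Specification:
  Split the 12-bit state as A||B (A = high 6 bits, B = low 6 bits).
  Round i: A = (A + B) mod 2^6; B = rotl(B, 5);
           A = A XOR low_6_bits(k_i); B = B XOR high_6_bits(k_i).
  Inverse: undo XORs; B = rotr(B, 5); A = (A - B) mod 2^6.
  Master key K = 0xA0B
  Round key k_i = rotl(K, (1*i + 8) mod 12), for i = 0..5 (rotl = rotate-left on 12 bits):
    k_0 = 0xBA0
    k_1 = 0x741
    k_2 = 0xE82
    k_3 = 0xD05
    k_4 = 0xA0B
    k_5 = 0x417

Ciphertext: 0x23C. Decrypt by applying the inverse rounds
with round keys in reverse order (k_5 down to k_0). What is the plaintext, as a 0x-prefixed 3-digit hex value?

0x14A

s_0 = ciphertext = 0x23C
s_1 = InvRound(s_0, k_5) = 0x199
s_2 = InvRound(s_1, k_4) = 0xAA3
s_3 = InvRound(s_2, k_3) = 0x06E
s_4 = InvRound(s_3, k_2) = 0x6E8
s_5 = InvRound(s_4, k_1) = 0xBEB
s_6 = InvRound(s_5, k_0) = 0x14A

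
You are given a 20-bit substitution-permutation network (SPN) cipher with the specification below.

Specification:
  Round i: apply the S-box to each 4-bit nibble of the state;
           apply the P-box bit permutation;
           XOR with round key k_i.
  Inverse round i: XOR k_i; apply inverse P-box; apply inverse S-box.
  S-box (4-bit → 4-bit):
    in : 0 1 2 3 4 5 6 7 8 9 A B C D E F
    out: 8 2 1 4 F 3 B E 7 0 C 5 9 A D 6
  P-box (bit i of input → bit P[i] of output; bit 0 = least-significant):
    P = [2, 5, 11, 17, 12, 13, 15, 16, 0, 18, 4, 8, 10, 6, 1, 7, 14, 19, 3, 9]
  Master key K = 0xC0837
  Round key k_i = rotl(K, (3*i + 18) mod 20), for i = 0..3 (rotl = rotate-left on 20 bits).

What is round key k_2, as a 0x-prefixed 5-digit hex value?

0x0837C

K = 0xC0837
k_0 = rotl(K, (3*0+18) mod 20) = rotl(K, 18) = 0xF020D
k_1 = rotl(K, (3*1+18) mod 20) = rotl(K, 1) = 0x8106F
k_2 = rotl(K, (3*2+18) mod 20) = rotl(K, 4) = 0x0837C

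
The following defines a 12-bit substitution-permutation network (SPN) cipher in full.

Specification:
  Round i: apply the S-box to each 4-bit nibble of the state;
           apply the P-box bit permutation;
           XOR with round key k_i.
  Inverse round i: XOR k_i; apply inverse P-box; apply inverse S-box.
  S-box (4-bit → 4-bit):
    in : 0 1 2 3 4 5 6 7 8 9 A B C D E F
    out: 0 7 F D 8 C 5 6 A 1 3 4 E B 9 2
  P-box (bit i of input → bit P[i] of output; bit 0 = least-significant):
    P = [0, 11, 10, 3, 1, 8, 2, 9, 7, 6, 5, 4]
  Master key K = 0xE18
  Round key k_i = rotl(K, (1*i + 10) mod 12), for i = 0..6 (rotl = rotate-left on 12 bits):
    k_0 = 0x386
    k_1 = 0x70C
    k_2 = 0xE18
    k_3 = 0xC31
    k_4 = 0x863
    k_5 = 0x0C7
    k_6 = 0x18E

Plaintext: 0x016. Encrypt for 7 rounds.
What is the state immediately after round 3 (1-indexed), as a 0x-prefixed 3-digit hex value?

s_0 = plaintext = 0x016
s_1 = Round(s_0, k_0) = 0x681
s_2 = Round(s_1, k_1) = 0x8AD
s_3 = Round(s_2, k_2) = 0x743
s_4 = Round(s_3, k_3) = 0xA58
s_5 = Round(s_4, k_4) = 0x2AF
s_6 = Round(s_5, k_5) = 0x935
s_7 = Round(s_6, k_6) = 0x700

0x743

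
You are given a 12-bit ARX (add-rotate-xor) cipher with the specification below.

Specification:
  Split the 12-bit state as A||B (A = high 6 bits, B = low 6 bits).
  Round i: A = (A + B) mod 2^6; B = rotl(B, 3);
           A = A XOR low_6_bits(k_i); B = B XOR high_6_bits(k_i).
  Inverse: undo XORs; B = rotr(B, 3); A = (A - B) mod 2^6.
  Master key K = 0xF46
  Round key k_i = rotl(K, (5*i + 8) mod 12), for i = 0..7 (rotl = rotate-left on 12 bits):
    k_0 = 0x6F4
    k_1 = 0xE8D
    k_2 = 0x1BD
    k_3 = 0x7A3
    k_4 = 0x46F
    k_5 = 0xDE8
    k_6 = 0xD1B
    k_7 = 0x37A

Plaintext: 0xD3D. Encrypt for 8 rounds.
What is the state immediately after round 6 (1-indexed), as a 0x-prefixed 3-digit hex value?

s_0 = plaintext = 0xD3D
s_1 = Round(s_0, k_0) = 0x174
s_2 = Round(s_1, k_1) = 0xD1C
s_3 = Round(s_2, k_2) = 0xB65
s_4 = Round(s_3, k_3) = 0xC72
s_5 = Round(s_4, k_4) = 0x307
s_6 = Round(s_5, k_5) = 0xECF
s_7 = Round(s_6, k_6) = 0x44D
s_8 = Round(s_7, k_7) = 0x924

0xECF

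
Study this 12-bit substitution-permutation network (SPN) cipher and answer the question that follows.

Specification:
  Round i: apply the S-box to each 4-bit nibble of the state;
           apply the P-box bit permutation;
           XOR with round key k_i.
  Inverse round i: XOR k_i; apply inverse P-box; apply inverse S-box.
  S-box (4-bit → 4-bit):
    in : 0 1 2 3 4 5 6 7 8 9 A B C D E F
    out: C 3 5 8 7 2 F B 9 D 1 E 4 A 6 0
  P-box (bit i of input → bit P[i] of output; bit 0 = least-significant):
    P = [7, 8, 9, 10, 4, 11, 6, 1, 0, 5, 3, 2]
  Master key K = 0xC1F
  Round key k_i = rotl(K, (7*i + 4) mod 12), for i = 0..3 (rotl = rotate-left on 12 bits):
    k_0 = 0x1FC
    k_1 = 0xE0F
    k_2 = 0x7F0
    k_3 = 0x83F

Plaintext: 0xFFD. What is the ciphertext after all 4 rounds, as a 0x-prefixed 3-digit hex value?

s_0 = plaintext = 0xFFD
s_1 = Round(s_0, k_0) = 0x4FC
s_2 = Round(s_1, k_1) = 0xC26
s_3 = Round(s_2, k_2) = 0x028
s_4 = Round(s_3, k_3) = 0xCE3

0xCE3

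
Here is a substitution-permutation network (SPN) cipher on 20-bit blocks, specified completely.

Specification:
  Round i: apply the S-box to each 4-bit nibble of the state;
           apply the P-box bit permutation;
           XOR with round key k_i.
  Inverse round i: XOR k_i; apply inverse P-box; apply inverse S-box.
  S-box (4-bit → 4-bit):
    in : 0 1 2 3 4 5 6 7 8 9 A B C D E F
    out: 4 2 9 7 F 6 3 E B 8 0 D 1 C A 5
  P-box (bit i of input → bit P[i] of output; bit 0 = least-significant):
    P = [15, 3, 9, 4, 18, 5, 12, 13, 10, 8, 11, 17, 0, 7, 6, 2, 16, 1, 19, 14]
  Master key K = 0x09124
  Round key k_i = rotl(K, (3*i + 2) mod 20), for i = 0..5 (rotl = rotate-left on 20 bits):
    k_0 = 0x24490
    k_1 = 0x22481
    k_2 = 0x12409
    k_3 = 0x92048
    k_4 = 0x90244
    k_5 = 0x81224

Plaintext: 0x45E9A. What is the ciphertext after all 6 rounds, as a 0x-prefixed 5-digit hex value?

s_0 = plaintext = 0x45E9A
s_1 = Round(s_0, k_0) = 0x92552
s_2 = Round(s_1, k_1) = 0x2FDB4
s_3 = Round(s_2, k_2) = 0x6DE50
s_4 = Round(s_3, k_3) = 0xA332E
s_5 = Round(s_4, k_4) = 0xD2F9D
s_6 = Round(s_5, k_5) = 0x07C31

0x07C31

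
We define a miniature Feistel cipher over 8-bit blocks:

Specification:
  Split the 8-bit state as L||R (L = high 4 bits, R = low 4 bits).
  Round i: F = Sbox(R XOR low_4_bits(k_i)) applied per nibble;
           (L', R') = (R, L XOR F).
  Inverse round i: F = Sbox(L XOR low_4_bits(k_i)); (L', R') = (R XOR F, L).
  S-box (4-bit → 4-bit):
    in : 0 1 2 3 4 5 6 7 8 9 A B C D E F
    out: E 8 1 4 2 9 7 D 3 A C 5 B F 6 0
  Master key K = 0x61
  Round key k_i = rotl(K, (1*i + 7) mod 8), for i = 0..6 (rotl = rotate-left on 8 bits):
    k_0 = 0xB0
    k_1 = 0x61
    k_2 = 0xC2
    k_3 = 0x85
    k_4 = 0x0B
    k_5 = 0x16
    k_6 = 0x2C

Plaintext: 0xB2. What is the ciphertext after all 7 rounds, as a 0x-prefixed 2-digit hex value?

s_0 = plaintext = 0xB2
s_1 = Round(s_0, k_0) = 0x2A
s_2 = Round(s_1, k_1) = 0xA7
s_3 = Round(s_2, k_2) = 0x73
s_4 = Round(s_3, k_3) = 0x30
s_5 = Round(s_4, k_4) = 0x06
s_6 = Round(s_5, k_5) = 0x6E
s_7 = Round(s_6, k_6) = 0xE7

0xE7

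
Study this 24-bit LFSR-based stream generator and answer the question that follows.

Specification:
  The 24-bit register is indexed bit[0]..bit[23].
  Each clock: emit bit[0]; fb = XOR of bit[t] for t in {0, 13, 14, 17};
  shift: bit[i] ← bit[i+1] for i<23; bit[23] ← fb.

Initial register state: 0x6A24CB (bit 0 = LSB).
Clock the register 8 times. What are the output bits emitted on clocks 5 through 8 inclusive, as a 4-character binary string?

reg_0 = 0x6A24CB
clock 1: out=1, reg = 0xB51265
clock 2: out=1, reg = 0xDA8932
clock 3: out=0, reg = 0xED4499
clock 4: out=1, reg = 0x76A24C
clock 5: out=0, reg = 0x3B5126
clock 6: out=0, reg = 0x1DA893
clock 7: out=1, reg = 0x0ED449
clock 8: out=1, reg = 0x876A24

0011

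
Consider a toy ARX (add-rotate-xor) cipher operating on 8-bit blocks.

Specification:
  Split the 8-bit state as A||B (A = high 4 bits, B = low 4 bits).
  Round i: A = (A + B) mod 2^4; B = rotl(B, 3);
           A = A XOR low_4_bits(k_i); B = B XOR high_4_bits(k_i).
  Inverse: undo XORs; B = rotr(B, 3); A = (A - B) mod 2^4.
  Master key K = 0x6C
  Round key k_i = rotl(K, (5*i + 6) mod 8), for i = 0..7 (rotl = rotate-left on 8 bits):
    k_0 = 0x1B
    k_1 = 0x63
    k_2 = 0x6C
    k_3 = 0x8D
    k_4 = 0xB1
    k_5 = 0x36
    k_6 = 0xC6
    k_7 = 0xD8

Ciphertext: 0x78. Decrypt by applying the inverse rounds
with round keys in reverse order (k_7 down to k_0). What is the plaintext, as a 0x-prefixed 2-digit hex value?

s_0 = ciphertext = 0x78
s_1 = InvRound(s_0, k_7) = 0x5A
s_2 = InvRound(s_1, k_6) = 0x7C
s_3 = InvRound(s_2, k_5) = 0x2F
s_4 = InvRound(s_3, k_4) = 0xB8
s_5 = InvRound(s_4, k_3) = 0x60
s_6 = InvRound(s_5, k_2) = 0xEC
s_7 = InvRound(s_6, k_1) = 0x85
s_8 = InvRound(s_7, k_0) = 0xB8

0xB8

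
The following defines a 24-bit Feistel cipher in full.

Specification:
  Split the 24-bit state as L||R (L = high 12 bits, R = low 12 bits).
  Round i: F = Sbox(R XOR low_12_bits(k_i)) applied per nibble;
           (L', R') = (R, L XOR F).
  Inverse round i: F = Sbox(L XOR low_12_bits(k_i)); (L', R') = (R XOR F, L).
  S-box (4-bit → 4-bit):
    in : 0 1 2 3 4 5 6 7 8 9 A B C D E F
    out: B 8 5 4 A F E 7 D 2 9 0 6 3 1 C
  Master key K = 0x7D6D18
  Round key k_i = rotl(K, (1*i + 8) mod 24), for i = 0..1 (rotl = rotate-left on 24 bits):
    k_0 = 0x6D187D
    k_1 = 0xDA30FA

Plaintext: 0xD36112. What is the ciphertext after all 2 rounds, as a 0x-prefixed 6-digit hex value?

0xFDAD49

s_0 = plaintext = 0xD36112
s_1 = Round(s_0, k_0) = 0x112FDA
s_2 = Round(s_1, k_1) = 0xFDAD49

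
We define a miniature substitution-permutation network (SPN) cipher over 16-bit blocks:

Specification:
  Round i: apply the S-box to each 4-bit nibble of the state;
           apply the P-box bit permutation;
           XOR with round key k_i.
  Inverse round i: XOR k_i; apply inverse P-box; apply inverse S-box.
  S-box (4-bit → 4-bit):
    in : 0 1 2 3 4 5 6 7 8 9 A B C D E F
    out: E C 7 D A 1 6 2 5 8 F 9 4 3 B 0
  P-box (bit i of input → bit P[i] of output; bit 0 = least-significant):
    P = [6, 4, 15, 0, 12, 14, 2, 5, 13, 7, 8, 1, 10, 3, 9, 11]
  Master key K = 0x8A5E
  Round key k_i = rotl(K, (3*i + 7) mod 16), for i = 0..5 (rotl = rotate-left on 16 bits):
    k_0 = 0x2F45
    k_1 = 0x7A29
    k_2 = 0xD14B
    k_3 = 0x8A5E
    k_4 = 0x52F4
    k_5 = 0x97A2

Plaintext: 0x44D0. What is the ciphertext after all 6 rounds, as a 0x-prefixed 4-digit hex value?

0xA89A

s_0 = plaintext = 0x44D0
s_1 = Round(s_0, k_0) = 0xF7DE
s_2 = Round(s_1, k_1) = 0x2AF8
s_3 = Round(s_2, k_2) = 0x7681
s_4 = Round(s_3, k_3) = 0x1BD3
s_5 = Round(s_4, k_4) = 0xA8B7
s_6 = Round(s_5, k_5) = 0xA89A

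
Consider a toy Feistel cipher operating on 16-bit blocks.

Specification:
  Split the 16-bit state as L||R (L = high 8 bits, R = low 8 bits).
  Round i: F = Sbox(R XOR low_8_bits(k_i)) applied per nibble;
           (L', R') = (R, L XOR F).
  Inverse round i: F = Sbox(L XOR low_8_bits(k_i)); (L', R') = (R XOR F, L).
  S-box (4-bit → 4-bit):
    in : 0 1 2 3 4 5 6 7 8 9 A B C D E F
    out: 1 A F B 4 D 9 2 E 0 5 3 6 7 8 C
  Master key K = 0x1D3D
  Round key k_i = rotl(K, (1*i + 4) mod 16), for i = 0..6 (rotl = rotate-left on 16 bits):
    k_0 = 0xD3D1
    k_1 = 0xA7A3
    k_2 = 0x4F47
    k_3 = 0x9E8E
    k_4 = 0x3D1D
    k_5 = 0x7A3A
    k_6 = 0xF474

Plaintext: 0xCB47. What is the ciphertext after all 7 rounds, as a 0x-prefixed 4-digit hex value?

s_0 = plaintext = 0xCB47
s_1 = Round(s_0, k_0) = 0x47C2
s_2 = Round(s_1, k_1) = 0xC2DD
s_3 = Round(s_2, k_2) = 0xDDC7
s_4 = Round(s_3, k_3) = 0xC79D
s_5 = Round(s_4, k_4) = 0x9D26
s_6 = Round(s_5, k_5) = 0x263B
s_7 = Round(s_6, k_6) = 0x3B6A

0x3B6A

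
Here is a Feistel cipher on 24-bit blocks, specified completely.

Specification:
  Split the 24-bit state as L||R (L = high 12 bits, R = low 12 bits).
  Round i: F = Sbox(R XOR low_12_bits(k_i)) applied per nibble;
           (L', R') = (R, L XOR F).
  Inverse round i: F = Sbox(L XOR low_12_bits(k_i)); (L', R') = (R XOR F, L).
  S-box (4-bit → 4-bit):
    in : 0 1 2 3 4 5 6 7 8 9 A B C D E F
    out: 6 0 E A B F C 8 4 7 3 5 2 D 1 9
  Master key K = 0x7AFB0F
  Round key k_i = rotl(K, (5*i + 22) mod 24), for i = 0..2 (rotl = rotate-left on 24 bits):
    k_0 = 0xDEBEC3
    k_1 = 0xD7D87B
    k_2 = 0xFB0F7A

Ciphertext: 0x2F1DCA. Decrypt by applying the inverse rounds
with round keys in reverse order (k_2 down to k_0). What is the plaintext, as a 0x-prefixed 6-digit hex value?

s_0 = ciphertext = 0x2F1DCA
s_1 = InvRound(s_0, k_2) = 0x08F2F1
s_2 = InvRound(s_1, k_1) = 0x66A08F
s_3 = InvRound(s_2, k_0) = 0x4B866A

0x4B866A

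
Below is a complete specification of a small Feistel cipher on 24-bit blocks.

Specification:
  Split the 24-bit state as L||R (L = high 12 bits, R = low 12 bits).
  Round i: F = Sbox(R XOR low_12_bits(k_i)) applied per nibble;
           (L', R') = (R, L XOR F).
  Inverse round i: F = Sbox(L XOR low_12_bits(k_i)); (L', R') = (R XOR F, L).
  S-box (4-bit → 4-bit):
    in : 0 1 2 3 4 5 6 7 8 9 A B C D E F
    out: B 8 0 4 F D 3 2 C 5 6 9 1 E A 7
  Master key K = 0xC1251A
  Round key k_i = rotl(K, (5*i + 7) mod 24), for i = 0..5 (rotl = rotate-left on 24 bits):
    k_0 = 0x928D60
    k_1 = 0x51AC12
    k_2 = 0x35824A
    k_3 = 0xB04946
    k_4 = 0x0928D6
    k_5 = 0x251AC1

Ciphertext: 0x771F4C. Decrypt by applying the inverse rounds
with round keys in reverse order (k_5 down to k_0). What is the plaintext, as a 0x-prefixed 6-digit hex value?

0x1054AE

s_0 = ciphertext = 0x771F4C
s_1 = InvRound(s_0, k_5) = 0x1D7771
s_2 = InvRound(s_1, k_4) = 0x2C91D7
s_3 = InvRound(s_2, k_3) = 0x8102C9
s_4 = InvRound(s_3, k_2) = 0x41F810
s_5 = InvRound(s_4, k_1) = 0x4AE41F
s_6 = InvRound(s_5, k_0) = 0x1054AE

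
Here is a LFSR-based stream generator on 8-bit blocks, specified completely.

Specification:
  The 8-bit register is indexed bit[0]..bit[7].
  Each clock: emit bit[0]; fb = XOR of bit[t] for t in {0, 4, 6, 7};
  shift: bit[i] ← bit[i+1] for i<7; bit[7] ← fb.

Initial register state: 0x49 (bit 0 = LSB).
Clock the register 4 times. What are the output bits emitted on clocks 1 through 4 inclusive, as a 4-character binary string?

1001

reg_0 = 0x49
clock 1: out=1, reg = 0x24
clock 2: out=0, reg = 0x12
clock 3: out=0, reg = 0x89
clock 4: out=1, reg = 0x44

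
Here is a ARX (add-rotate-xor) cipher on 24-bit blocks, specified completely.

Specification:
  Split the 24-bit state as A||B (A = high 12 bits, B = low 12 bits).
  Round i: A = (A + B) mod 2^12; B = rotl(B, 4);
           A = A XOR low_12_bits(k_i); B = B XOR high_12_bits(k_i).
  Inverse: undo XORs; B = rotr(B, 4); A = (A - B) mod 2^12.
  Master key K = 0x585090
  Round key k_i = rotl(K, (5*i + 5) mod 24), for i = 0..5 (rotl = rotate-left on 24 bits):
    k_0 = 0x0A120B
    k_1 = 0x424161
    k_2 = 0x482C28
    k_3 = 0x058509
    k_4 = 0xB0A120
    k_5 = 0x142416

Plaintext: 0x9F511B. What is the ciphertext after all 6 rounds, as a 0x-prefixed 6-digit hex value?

0x85AF3B

s_0 = plaintext = 0x9F511B
s_1 = Round(s_0, k_0) = 0x91B110
s_2 = Round(s_1, k_1) = 0xB4A525
s_3 = Round(s_2, k_2) = 0xC476D7
s_4 = Round(s_3, k_3) = 0x617D2E
s_5 = Round(s_4, k_4) = 0x2659E7
s_6 = Round(s_5, k_5) = 0x85AF3B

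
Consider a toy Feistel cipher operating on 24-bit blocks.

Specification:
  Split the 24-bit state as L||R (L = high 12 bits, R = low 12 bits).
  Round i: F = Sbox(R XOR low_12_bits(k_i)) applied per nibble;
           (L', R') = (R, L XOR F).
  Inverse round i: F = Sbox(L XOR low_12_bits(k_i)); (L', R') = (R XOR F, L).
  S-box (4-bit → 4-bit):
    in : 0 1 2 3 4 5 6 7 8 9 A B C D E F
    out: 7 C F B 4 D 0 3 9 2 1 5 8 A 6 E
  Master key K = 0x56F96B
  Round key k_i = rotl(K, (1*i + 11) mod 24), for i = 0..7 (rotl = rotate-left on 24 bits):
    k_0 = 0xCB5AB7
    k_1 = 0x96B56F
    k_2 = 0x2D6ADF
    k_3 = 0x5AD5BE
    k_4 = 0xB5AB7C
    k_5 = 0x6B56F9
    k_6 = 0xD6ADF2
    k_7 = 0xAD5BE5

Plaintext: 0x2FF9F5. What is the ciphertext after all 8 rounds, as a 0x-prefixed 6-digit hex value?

0x87B346

s_0 = plaintext = 0x2FF9F5
s_1 = Round(s_0, k_0) = 0x9F59B0
s_2 = Round(s_1, k_1) = 0x9B015B
s_3 = Round(s_2, k_2) = 0x15BC24
s_4 = Round(s_3, k_3) = 0xC2437A
s_5 = Round(s_4, k_4) = 0x37A554
s_6 = Round(s_5, k_5) = 0x554860
s_7 = Round(s_6, k_6) = 0x86087B
s_8 = Round(s_7, k_7) = 0x87B346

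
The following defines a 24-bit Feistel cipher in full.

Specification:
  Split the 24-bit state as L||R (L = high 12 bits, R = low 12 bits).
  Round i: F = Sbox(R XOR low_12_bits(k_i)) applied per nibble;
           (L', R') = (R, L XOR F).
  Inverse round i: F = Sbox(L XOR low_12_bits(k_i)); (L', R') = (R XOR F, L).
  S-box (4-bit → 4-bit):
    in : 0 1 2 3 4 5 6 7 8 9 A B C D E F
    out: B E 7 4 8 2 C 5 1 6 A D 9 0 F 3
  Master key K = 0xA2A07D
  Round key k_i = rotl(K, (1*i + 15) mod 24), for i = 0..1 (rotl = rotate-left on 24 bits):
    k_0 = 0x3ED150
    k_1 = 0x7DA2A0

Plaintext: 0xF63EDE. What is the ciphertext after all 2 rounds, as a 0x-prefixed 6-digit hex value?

s_0 = plaintext = 0xF63EDE
s_1 = Round(s_0, k_0) = 0xEDEC7C
s_2 = Round(s_1, k_1) = 0xC7C1D7

0xC7C1D7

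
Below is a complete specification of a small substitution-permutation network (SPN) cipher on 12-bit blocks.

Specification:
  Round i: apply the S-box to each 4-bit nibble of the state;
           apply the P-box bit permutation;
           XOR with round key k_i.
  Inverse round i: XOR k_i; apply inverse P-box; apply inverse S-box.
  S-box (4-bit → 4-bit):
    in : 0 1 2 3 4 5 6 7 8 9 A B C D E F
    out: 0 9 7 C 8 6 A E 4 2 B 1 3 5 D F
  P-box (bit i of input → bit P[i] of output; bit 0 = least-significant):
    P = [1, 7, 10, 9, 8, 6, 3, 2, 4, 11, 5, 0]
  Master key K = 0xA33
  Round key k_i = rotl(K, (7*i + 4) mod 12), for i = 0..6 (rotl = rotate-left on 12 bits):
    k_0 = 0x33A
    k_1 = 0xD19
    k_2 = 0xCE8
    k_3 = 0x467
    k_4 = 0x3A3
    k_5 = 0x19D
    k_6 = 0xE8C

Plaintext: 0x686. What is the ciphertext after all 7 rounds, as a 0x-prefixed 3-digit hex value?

s_0 = plaintext = 0x686
s_1 = Round(s_0, k_0) = 0x9B3
s_2 = Round(s_1, k_1) = 0x219
s_3 = Round(s_2, k_2) = 0x55C
s_4 = Round(s_3, k_3) = 0xC8D
s_5 = Round(s_4, k_4) = 0xFB9
s_6 = Round(s_5, k_5) = 0x82C
s_7 = Round(s_6, k_6) = 0xF66

0xF66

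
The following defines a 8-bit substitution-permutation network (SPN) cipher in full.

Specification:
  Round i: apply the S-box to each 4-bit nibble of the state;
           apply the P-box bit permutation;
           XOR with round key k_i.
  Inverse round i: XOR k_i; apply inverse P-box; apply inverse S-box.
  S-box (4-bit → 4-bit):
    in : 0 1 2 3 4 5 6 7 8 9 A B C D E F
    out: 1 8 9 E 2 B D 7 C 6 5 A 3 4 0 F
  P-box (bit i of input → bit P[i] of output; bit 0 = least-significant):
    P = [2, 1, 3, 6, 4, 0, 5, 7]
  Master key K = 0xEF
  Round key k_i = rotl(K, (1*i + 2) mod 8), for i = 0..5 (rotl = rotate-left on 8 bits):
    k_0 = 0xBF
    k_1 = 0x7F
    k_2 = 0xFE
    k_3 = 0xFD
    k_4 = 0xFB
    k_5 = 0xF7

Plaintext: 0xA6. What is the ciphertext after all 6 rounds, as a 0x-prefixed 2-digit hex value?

s_0 = plaintext = 0xA6
s_1 = Round(s_0, k_0) = 0xC3
s_2 = Round(s_1, k_1) = 0x24
s_3 = Round(s_2, k_2) = 0x6C
s_4 = Round(s_3, k_3) = 0x4B
s_5 = Round(s_4, k_4) = 0xB8
s_6 = Round(s_5, k_5) = 0x3E

0x3E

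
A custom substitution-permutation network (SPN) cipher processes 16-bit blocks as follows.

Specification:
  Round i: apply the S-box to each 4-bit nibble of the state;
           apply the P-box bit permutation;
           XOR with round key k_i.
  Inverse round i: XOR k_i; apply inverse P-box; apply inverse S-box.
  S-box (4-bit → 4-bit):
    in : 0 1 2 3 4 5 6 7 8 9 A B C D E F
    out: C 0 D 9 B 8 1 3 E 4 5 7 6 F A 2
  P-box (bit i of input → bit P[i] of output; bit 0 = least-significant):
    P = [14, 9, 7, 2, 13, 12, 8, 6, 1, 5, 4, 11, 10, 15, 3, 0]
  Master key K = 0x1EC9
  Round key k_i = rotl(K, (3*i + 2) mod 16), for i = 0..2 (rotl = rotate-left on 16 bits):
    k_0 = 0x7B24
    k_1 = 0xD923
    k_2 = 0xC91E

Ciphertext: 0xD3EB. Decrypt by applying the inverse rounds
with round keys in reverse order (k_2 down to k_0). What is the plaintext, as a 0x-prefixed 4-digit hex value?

s_0 = ciphertext = 0xD3EB
s_1 = InvRound(s_0, k_2) = 0x58E8
s_2 = InvRound(s_1, k_1) = 0x8609
s_3 = InvRound(s_2, k_0) = 0xDEB3

0xDEB3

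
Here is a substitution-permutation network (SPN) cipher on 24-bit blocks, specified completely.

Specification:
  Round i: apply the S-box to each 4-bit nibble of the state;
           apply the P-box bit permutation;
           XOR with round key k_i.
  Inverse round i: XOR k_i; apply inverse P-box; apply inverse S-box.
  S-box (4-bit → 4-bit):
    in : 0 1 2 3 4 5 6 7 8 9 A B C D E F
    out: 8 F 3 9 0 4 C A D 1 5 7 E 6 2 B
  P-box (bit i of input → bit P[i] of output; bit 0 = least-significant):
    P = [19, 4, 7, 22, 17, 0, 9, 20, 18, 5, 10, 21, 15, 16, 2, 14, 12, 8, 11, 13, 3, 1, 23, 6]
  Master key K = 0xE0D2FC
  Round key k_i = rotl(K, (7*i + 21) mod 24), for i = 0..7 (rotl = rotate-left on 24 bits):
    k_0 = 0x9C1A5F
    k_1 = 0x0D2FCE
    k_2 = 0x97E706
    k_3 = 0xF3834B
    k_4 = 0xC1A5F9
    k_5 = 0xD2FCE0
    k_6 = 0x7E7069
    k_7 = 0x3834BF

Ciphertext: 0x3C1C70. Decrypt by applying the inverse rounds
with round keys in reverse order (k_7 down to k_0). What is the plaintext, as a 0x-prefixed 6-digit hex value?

s_0 = ciphertext = 0x3C1C70
s_1 = InvRound(s_0, k_7) = 0xF659E5
s_2 = InvRound(s_1, k_6) = 0xAC544A
s_3 = InvRound(s_2, k_5) = 0x269F38
s_4 = InvRound(s_3, k_4) = 0x68E3B6
s_5 = InvRound(s_4, k_3) = 0x80CEFB
s_6 = InvRound(s_5, k_2) = 0x3CD2FD
s_7 = InvRound(s_6, k_1) = 0xE1FC7E
s_8 = InvRound(s_7, k_0) = 0x40F1C3

0x40F1C3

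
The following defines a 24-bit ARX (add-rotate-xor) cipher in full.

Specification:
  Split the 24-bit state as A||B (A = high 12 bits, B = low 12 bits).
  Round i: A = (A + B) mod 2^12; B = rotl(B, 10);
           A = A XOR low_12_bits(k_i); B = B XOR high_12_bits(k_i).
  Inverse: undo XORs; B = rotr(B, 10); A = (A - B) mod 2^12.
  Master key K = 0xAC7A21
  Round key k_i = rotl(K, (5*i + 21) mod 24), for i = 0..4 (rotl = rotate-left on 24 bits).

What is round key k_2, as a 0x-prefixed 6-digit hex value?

0x3D10D6

K = 0xAC7A21
k_0 = rotl(K, (5*0+21) mod 24) = rotl(K, 21) = 0x358F44
k_1 = rotl(K, (5*1+21) mod 24) = rotl(K, 2) = 0xB1E886
k_2 = rotl(K, (5*2+21) mod 24) = rotl(K, 7) = 0x3D10D6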